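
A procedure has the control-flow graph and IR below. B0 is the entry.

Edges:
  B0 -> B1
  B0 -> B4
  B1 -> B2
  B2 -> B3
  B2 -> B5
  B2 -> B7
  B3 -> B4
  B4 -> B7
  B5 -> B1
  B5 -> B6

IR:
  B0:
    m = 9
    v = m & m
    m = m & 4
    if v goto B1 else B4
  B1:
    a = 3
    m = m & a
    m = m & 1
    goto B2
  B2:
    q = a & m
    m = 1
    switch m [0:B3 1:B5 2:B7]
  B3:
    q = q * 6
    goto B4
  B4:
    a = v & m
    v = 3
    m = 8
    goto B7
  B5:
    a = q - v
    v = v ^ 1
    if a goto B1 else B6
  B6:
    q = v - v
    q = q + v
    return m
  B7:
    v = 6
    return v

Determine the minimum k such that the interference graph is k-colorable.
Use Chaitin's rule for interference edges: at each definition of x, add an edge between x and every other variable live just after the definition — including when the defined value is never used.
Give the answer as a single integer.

Answer: 3

Analysis:
Per-block:
  B0: {m,v} / ∅
  B1: {a,m} / {m}
  B2: {m,q} / {a,m}
  B3: {q} / {q}
  B4: {a,m,v} / {m,v}
  B5: {a,v} / {q,v}
  B6: {q} / {m,v}
  B7: {v} / ∅

Liveness:
  B0: in=∅ out={m,v}
  B1: in={m,v} out={a,m,v}
  B2: in={a,m,v} out={m,q,v}
  B3: in={m,q,v} out={m,v}
  B4: in={m,v} out=∅
  B5: in={m,q,v} out={m,v}
  B6: in={m,v} out=∅
  B7: in=∅ out=∅

Interference:
  a: {m,v}
  m: {a,q,v}
  q: {m,v}
  v: {a,m,q}

Colouring:
  clique {a,m,v} ⇒ need ≥ 3
  assign a→r2 m→r0 q→r2 v→r1 — no edge inside a register ⇒ χ ≤ 3
  χ = 3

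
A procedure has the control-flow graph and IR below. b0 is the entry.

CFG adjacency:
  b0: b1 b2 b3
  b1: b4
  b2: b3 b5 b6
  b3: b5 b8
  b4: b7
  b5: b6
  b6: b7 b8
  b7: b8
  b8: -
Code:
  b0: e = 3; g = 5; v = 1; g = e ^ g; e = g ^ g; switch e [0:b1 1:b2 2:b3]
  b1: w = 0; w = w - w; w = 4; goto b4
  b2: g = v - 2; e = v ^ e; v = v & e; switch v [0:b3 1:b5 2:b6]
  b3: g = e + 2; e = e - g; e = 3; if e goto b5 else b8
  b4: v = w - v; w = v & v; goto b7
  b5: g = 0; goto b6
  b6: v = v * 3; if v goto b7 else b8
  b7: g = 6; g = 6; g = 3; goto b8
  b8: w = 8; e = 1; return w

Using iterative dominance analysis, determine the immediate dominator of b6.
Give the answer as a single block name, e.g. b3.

idom tree: b1←b0 b2←b0 b3←b0 b4←b1 b5←b0 b6←b0 b7←b0 b8←b0
Dom∩ at merges:
  b3: preds {b0,b2}: {b0} ∩ {b0,b2} = {b0}; idom=b0
  b5: preds {b2,b3}: {b0,b2} ∩ {b0,b3} = {b0}; idom=b0
  b6: preds {b2,b5}: {b0,b2} ∩ {b0,b5} = {b0}; idom=b0
  b7: preds {b4,b6}: {b0,b1,b4} ∩ {b0,b6} = {b0}; idom=b0
  b8: preds {b3,b6,b7}: {b0,b3} ∩ {b0,b6} ∩ {b0,b7} = {b0}; idom=b0

idom(b6) = b0

Answer: b0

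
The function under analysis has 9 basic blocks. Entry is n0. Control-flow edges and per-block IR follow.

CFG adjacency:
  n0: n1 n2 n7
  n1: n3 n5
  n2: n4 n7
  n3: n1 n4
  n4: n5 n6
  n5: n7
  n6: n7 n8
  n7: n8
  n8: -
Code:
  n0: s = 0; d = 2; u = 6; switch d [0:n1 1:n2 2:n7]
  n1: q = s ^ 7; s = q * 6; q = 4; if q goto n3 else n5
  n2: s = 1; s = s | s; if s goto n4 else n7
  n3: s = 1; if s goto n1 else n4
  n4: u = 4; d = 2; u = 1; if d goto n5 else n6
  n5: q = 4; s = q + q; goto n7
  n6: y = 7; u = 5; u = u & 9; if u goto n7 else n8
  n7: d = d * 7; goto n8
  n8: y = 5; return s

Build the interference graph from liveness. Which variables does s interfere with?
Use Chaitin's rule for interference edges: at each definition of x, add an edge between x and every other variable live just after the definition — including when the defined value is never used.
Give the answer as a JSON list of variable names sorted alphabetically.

Answer: ["d", "u", "y"]

Analysis:
def/use:
  n0: {d,s,u} / ∅
  n1: {q,s} / {s}
  n2: {s} / ∅
  n3: {s} / ∅
  n4: {d,u} / ∅
  n5: {q,s} / ∅
  n6: {u,y} / ∅
  n7: {d} / {d}
  n8: {y} / {s}

Liveness:
  n0: in=∅ out={d,s}
  n1: in={d,s} out={d}
  n2: in={d} out={d,s}
  n3: in={d} out={d,s}
  n4: in={s} out={d,s}
  n5: in={d} out={d,s}
  n6: in={d,s} out={d,s}
  n7: in={d,s} out={s}
  n8: in={s} out=∅

Conflict graph:
  d — {q,s,u,y}
  q — {d}
  s — {d,u,y}
  u — {d,s}
  y — {d,s}

N(s) = ["d", "u", "y"]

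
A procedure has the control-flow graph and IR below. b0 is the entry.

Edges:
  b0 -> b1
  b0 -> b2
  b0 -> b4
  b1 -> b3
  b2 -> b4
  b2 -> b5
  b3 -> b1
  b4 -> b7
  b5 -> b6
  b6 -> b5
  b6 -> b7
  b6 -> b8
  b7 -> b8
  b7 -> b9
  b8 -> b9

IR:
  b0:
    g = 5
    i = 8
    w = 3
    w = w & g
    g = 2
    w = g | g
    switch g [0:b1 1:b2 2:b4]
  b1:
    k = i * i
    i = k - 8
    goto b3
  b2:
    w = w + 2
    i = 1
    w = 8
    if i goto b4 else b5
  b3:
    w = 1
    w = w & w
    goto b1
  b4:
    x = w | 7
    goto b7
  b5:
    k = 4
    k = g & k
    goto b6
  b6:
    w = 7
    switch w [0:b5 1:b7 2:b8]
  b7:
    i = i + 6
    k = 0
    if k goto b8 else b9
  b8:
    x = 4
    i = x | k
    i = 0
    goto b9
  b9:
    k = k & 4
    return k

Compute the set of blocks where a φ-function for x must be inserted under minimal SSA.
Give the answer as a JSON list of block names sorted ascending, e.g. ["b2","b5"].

Answer: ["b7", "b8", "b9"]

Derivation:
idom tree: b1←b0 b2←b0 b3←b1 b4←b0 b5←b2 b6←b5 b7←b0 b8←b0 b9←b0
Dom∩ at merges:
  b1: preds {b0,b3}: {b0} ∩ {b0,b1,b3} = {b0}; idom=b0
  b4: preds {b0,b2}: {b0} ∩ {b0,b2} = {b0}; idom=b0
  b5: preds {b2,b6}: {b0,b2} ∩ {b0,b2,b5,b6} = {b0,b2}; idom=b2
  b7: preds {b4,b6}: {b0,b4} ∩ {b0,b2,b5,b6} = {b0}; idom=b0
  b8: preds {b6,b7}: {b0,b2,b5,b6} ∩ {b0,b7} = {b0}; idom=b0
  b9: preds {b7,b8}: {b0,b7} ∩ {b0,b8} = {b0}; idom=b0

Frontier:
  join b1 pred b0: · stop@b0
  join b1 pred b3: b3→b1 stop@b0
  join b4 pred b0: · stop@b0
  join b4 pred b2: b2 stop@b0
  join b5 pred b2: · stop@b2
  join b5 pred b6: b6→b5 stop@b2
  join b7 pred b4: b4 stop@b0
  join b7 pred b6: b6→b5→b2 stop@b0
  join b8 pred b6: b6→b5→b2 stop@b0
  join b8 pred b7: b7 stop@b0
  join b9 pred b7: b7 stop@b0
  join b9 pred b8: b8 stop@b0
  b0 → ∅
  b1 → {b1}
  b2 → {b4,b7,b8}
  b3 → {b1}
  b4 → {b7}
  b5 → {b5,b7,b8}
  b6 → {b5,b7,b8}
  b7 → {b8,b9}
  b8 → {b9}
  b9 → ∅

φ for x: defs {b4,b8}
  DF⁺ = {b7,b8,b9}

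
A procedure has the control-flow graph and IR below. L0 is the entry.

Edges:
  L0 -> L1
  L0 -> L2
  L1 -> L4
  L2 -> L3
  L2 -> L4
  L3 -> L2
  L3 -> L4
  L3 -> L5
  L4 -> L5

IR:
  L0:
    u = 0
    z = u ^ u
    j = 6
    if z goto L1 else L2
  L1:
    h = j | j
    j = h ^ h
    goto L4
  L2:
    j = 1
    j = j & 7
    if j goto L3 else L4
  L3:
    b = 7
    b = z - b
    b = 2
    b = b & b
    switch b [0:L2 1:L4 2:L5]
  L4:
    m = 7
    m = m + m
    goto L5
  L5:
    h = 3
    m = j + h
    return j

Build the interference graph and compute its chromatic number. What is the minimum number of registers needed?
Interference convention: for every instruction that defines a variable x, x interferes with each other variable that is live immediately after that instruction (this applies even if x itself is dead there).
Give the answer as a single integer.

Answer: 3

Working:
def/use:
  L0 def {j,u,z} use ∅
  L1 def {h,j} use {j}
  L2 def {j} use ∅
  L3 def {b} use {z}
  L4 def {m} use ∅
  L5 def {h,m} use {j}

Live sets:
  L0: in=∅ out={j,z}
  L1: in={j} out={j}
  L2: in={z} out={j,z}
  L3: in={j,z} out={j,z}
  L4: in={j} out={j}
  L5: in={j} out=∅

Conflict graph:
  b↔{j,z}
  h↔{j}
  j↔{b,h,m,z}
  m↔{j}
  u↔∅
  z↔{b,j}

Registers:
  clique {b,j,z} ⇒ need ≥ 3
  3-colouring: R0={j,u}  R1={b,h,m}  R2={z}
  χ = 3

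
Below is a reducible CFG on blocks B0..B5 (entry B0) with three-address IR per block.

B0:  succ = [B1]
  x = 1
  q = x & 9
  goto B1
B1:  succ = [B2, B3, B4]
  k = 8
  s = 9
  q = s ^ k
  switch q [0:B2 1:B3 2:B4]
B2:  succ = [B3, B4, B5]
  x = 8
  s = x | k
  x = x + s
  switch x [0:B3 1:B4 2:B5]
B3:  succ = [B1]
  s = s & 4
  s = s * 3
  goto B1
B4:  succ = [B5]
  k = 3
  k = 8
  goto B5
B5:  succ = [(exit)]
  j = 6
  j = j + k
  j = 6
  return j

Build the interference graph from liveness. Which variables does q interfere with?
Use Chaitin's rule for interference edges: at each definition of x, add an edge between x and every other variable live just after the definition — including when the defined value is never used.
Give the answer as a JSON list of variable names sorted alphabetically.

def/use:
  B0: {q,x} / ∅
  B1: {k,q,s} / ∅
  B2: {s,x} / {k}
  B3: {s} / {s}
  B4: {k} / ∅
  B5: {j} / {k}

Live sets:
  B0: in=∅ out=∅
  B1: in=∅ out={k,s}
  B2: in={k} out={k,s}
  B3: in={s} out=∅
  B4: in=∅ out={k}
  B5: in={k} out=∅

Interference:
  j — {k}
  k — {j,q,s,x}
  q — {k,s}
  s — {k,q,x}
  x — {k,s}

N(q) = ["k", "s"]

Answer: ["k", "s"]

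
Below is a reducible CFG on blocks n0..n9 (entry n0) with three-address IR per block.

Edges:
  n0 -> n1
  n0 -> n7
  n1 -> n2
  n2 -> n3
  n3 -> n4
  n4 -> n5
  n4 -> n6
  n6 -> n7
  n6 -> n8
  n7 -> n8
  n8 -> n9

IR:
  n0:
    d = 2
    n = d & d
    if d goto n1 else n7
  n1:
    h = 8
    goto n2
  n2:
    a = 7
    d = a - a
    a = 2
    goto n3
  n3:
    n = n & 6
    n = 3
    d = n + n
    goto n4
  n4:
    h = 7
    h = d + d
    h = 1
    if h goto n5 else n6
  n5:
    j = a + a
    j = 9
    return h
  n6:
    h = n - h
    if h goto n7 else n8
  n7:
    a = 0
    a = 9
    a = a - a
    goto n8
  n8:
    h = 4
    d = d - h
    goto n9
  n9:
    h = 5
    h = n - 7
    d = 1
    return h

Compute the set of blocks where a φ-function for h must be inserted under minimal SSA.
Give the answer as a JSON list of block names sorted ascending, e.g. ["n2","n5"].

idom tree: n1←n0 n2←n1 n3←n2 n4←n3 n5←n4 n6←n4 n7←n0 n8←n0 n9←n8
Dom at joins:
  n7: preds {n0,n6}: {n0} ∩ {n0,n1,n2,n3,n4,n6} = {n0}; idom=n0
  n8: preds {n6,n7}: {n0,n1,n2,n3,n4,n6} ∩ {n0,n7} = {n0}; idom=n0

Frontier:
  join n7 pred n0: · stop@n0
  join n7 pred n6: n6→n4→n3→n2→n1 stop@n0
  join n8 pred n6: n6→n4→n3→n2→n1 stop@n0
  join n8 pred n7: n7 stop@n0
  DF(n0)=∅
  DF(n1)={n7,n8}
  DF(n2)={n7,n8}
  DF(n3)={n7,n8}
  DF(n4)={n7,n8}
  DF(n5)=∅
  DF(n6)={n7,n8}
  DF(n7)={n8}
  DF(n8)=∅
  DF(n9)=∅

φ for h: defs {n1,n4,n6,n8,n9}
  DF⁺ = {n7,n8}

Answer: ["n7", "n8"]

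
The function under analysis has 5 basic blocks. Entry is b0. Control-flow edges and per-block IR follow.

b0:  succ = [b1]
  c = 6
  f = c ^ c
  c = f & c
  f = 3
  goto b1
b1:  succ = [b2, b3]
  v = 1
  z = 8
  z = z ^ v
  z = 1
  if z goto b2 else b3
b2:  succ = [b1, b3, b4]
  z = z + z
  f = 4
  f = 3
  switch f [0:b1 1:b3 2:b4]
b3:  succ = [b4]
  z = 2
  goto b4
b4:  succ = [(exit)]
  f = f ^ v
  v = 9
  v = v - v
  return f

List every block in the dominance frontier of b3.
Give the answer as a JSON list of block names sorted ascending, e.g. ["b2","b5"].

Answer: ["b4"]

Derivation:
idom tree: b1←b0 b2←b1 b3←b1 b4←b1
Dom∩ at merges:
  b1: preds {b0,b2}: {b0} ∩ {b0,b1,b2} = {b0}; idom=b0
  b3: preds {b1,b2}: {b0,b1} ∩ {b0,b1,b2} = {b0,b1}; idom=b1
  b4: preds {b2,b3}: {b0,b1,b2} ∩ {b0,b1,b3} = {b0,b1}; idom=b1

Frontier:
  b1←b0: walk · to b0
  b1←b2: walk b2→b1 to b0
  b3←b1: walk · to b1
  b3←b2: walk b2 to b1
  b4←b2: walk b2 to b1
  b4←b3: walk b3 to b1
  DF(b0)=∅
  DF(b1)={b1}
  DF(b2)={b1,b3,b4}
  DF(b3)={b4}
  DF(b4)=∅

DF(b3) = ["b4"]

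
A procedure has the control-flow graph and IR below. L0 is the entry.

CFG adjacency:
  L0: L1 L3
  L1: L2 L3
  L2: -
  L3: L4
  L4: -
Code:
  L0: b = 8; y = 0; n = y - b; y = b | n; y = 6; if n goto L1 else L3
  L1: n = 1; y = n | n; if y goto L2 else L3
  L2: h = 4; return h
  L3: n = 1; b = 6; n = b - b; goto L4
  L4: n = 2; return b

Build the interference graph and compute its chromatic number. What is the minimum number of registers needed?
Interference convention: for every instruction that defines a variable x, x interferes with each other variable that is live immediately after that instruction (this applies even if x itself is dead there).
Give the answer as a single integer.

def/use:
  L0: def={b,n,y} ue=∅
  L1: def={n,y} ue=∅
  L2: def={h} ue=∅
  L3: def={b,n} ue=∅
  L4: def={n} ue={b}

Backward fixpoint:
  live L0: ∅→∅
  live L1: ∅→∅
  live L2: ∅→∅
  live L3: ∅→{b}
  live L4: {b}→∅

Conflict graph:
  b↔{n,y}
  h↔∅
  n↔{b,y}
  y↔{b,n}

Registers:
  clique {b,n,y} ⇒ need ≥ 3
  3-colouring: r0={b,h}  r1={n}  r2={y}
  χ = 3

Answer: 3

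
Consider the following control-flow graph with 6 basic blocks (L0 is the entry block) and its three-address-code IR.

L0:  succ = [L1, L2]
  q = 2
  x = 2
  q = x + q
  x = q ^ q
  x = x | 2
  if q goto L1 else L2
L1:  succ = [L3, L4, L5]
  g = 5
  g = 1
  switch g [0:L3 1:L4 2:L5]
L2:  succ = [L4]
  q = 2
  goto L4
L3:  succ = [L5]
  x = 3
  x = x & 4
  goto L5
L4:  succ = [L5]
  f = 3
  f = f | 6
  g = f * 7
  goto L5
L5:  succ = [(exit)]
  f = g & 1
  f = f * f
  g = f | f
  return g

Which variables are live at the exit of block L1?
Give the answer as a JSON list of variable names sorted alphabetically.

Per-block:
  L0: def={q,x} ue=∅
  L1: def={g} ue=∅
  L2: def={q} ue=∅
  L3: def={x} ue=∅
  L4: def={f,g} ue=∅
  L5: def={f,g} ue={g}

Liveness:
  L0 li=∅ lo=∅
  L1 li=∅ lo={g}
  L2 li=∅ lo=∅
  L3 li={g} lo={g}
  L4 li=∅ lo={g}
  L5 li={g} lo=∅

live-out(L1) = ["g"]

Answer: ["g"]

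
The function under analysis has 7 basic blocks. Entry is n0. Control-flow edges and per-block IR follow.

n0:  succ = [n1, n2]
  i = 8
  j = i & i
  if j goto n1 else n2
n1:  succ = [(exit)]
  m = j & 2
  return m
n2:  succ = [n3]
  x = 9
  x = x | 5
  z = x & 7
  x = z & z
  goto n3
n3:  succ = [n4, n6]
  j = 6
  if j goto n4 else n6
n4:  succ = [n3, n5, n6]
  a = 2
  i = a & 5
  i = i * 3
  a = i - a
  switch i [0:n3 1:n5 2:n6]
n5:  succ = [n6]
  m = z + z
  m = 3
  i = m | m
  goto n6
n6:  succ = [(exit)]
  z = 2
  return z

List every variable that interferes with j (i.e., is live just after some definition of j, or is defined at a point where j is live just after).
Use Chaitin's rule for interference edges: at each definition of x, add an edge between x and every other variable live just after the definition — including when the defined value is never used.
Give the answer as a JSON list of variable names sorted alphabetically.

Answer: ["z"]

Analysis:
def/use:
  n0 def {i,j} use ∅
  n1 def {m} use {j}
  n2 def {x,z} use ∅
  n3 def {j} use ∅
  n4 def {a,i} use ∅
  n5 def {i,m} use {z}
  n6 def {z} use ∅

Backward fixpoint:
  n0 li=∅ lo={j}
  n1 li={j} lo=∅
  n2 li=∅ lo={z}
  n3 li={z} lo={z}
  n4 li={z} lo={z}
  n5 li={z} lo=∅
  n6 li=∅ lo=∅

Interfere edges:
  a: {i,z}
  i: {a,z}
  j: {z}
  m: ∅
  x: {z}
  z: {a,i,j,x}

N(j) = ["z"]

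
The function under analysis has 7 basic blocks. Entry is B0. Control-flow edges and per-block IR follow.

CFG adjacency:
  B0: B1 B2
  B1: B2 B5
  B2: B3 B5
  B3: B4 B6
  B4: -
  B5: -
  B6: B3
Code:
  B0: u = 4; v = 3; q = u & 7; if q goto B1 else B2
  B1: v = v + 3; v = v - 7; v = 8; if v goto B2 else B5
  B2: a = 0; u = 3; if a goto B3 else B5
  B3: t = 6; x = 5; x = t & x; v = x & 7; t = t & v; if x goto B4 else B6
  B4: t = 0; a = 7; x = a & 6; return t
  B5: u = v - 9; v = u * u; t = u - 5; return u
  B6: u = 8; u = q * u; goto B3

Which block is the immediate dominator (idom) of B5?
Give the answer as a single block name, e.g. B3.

Answer: B0

Analysis:
idom tree: B1←B0 B2←B0 B3←B2 B4←B3 B5←B0 B6←B3
Join-block Dom:
  B2: preds {B0,B1}: {B0} ∩ {B0,B1} = {B0}; idom=B0
  B3: preds {B2,B6}: {B0,B2} ∩ {B0,B2,B3,B6} = {B0,B2}; idom=B2
  B5: preds {B1,B2}: {B0,B1} ∩ {B0,B2} = {B0}; idom=B0

idom(B5) = B0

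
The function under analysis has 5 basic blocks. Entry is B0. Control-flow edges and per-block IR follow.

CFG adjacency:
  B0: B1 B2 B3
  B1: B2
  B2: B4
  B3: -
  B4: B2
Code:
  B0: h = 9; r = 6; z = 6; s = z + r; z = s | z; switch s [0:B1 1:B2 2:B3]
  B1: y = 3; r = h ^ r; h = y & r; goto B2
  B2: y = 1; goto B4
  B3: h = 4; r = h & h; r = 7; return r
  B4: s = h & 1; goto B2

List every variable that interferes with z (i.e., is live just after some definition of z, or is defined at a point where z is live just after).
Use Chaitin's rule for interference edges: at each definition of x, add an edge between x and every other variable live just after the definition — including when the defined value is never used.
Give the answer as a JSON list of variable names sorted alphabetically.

Block summaries:
  B0: def={h,r,s,z} ue=∅
  B1: def={h,r,y} ue={h,r}
  B2: def={y} ue=∅
  B3: def={h,r} ue=∅
  B4: def={s} ue={h}

Backward fixpoint:
  live B0: ∅→{h,r}
  live B1: {h,r}→{h}
  live B2: {h}→{h}
  live B3: ∅→∅
  live B4: {h}→{h}

Interference:
  h↔{r,s,y,z}
  r↔{h,s,y,z}
  s↔{h,r,z}
  y↔{h,r}
  z↔{h,r,s}

N(z) = ["h", "r", "s"]

Answer: ["h", "r", "s"]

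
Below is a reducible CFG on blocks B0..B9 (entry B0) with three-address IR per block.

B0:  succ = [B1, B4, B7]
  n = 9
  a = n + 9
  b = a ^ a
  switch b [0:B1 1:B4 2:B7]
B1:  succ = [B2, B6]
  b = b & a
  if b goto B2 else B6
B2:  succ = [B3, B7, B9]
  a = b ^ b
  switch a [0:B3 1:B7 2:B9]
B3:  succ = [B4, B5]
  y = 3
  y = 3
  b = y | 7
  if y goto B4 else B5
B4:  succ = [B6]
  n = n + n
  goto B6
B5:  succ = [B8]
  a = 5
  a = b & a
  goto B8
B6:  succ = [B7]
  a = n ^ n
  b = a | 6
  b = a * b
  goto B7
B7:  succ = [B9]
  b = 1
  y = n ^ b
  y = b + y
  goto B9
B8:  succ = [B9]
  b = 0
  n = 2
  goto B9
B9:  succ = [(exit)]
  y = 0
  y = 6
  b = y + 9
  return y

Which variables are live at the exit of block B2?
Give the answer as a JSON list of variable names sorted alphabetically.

Block summaries:
  B0: {a,b,n} / ∅
  B1: {b} / {a,b}
  B2: {a} / {b}
  B3: {b,y} / ∅
  B4: {n} / {n}
  B5: {a} / {b}
  B6: {a,b} / {n}
  B7: {b,y} / {n}
  B8: {b,n} / ∅
  B9: {b,y} / ∅

Live sets:
  B0: in=∅ out={a,b,n}
  B1: in={a,b,n} out={b,n}
  B2: in={b,n} out={n}
  B3: in={n} out={b,n}
  B4: in={n} out={n}
  B5: in={b} out=∅
  B6: in={n} out={n}
  B7: in={n} out=∅
  B8: in=∅ out=∅
  B9: in=∅ out=∅

live-out(B2) = ["n"]

Answer: ["n"]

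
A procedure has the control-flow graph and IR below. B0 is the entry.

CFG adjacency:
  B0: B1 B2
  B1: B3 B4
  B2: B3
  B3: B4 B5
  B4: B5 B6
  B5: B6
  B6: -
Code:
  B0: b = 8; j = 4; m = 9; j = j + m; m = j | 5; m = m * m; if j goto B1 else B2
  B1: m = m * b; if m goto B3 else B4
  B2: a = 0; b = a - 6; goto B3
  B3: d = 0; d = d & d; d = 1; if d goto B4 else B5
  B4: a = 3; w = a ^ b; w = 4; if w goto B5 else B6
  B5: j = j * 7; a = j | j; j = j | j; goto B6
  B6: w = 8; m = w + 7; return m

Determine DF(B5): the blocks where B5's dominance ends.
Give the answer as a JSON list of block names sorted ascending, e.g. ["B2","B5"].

Answer: ["B6"]

Analysis:
idom tree: B1←B0 B2←B0 B3←B0 B4←B0 B5←B0 B6←B0
Dom∩ at merges:
  B3: preds {B1,B2}: {B0,B1} ∩ {B0,B2} = {B0}; idom=B0
  B4: preds {B1,B3}: {B0,B1} ∩ {B0,B3} = {B0}; idom=B0
  B5: preds {B3,B4}: {B0,B3} ∩ {B0,B4} = {B0}; idom=B0
  B6: preds {B4,B5}: {B0,B4} ∩ {B0,B5} = {B0}; idom=B0

Frontier:
  join B3 pred B1: B1 stop@B0
  join B3 pred B2: B2 stop@B0
  join B4 pred B1: B1 stop@B0
  join B4 pred B3: B3 stop@B0
  join B5 pred B3: B3 stop@B0
  join B5 pred B4: B4 stop@B0
  join B6 pred B4: B4 stop@B0
  join B6 pred B5: B5 stop@B0
  B0 → ∅
  B1 → {B3,B4}
  B2 → {B3}
  B3 → {B4,B5}
  B4 → {B5,B6}
  B5 → {B6}
  B6 → ∅

DF(B5) = ["B6"]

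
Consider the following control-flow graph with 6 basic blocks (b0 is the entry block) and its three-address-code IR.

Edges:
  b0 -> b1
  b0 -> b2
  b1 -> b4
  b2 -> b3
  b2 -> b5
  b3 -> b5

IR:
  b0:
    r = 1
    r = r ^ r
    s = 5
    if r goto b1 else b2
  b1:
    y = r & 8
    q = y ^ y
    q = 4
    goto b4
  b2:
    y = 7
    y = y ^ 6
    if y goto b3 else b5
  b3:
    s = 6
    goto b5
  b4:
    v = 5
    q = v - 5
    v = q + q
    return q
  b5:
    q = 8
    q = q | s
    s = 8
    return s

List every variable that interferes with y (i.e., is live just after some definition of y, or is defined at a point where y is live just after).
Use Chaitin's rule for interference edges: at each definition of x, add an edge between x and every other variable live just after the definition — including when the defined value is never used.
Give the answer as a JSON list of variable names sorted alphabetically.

def/use:
  b0: {r,s} / ∅
  b1: {q,y} / {r}
  b2: {y} / ∅
  b3: {s} / ∅
  b4: {q,v} / ∅
  b5: {q,s} / {s}

Liveness:
  b0: in=∅ out={r,s}
  b1: in={r} out=∅
  b2: in={s} out={s}
  b3: in=∅ out={s}
  b4: in=∅ out=∅
  b5: in={s} out=∅

Interfere edges:
  q — {s,v}
  r — {s}
  s — {q,r,y}
  v — {q}
  y — {s}

N(y) = ["s"]

Answer: ["s"]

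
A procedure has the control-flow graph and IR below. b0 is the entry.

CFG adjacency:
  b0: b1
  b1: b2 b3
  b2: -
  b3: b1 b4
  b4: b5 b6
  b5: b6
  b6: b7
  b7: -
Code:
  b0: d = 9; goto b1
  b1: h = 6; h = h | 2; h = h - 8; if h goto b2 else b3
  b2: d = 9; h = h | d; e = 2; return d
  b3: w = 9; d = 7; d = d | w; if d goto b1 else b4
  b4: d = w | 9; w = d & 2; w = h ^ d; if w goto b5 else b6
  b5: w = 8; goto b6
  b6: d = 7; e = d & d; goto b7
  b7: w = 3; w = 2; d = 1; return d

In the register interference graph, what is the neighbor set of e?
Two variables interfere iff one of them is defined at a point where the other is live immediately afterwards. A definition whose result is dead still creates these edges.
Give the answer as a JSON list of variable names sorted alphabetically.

Answer: ["d"]

Derivation:
Per-block:
  b0: def={d} ue=∅
  b1: def={h} ue=∅
  b2: def={d,e,h} ue={h}
  b3: def={d,w} ue=∅
  b4: def={d,w} ue={h,w}
  b5: def={w} ue=∅
  b6: def={d,e} ue=∅
  b7: def={d,w} ue=∅

Liveness:
  live b0: ∅→∅
  live b1: ∅→{h}
  live b2: {h}→∅
  live b3: {h}→{h,w}
  live b4: {h,w}→∅
  live b5: ∅→∅
  live b6: ∅→∅
  live b7: ∅→∅

Conflict graph:
  d↔{e,h,w}
  e↔{d}
  h↔{d,w}
  w↔{d,h}

N(e) = ["d"]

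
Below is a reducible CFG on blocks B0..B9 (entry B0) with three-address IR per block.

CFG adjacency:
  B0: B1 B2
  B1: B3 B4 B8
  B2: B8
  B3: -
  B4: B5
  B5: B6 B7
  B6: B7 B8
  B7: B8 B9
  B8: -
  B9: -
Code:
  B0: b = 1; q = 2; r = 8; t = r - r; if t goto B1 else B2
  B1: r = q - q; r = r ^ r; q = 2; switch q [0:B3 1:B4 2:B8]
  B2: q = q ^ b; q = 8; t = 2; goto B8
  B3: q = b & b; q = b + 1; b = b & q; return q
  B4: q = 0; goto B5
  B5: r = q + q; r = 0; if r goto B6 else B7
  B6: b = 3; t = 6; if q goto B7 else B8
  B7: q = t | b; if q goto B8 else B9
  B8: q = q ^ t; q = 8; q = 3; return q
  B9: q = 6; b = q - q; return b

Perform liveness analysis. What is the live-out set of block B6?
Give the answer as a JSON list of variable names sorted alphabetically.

Answer: ["b", "q", "t"]

Working:
def/use:
  B0 def {b,q,r,t} use ∅
  B1 def {q,r} use {q}
  B2 def {q,t} use {b,q}
  B3 def {b,q} use {b}
  B4 def {q} use ∅
  B5 def {r} use {q}
  B6 def {b,t} use {q}
  B7 def {q} use {b,t}
  B8 def {q} use {q,t}
  B9 def {b,q} use ∅

Backward fixpoint:
  B0 li=∅ lo={b,q,t}
  B1 li={b,q,t} lo={b,q,t}
  B2 li={b,q} lo={q,t}
  B3 li={b} lo=∅
  B4 li={b,t} lo={b,q,t}
  B5 li={b,q,t} lo={b,q,t}
  B6 li={q} lo={b,q,t}
  B7 li={b,t} lo={q,t}
  B8 li={q,t} lo=∅
  B9 li=∅ lo=∅

live-out(B6) = ["b", "q", "t"]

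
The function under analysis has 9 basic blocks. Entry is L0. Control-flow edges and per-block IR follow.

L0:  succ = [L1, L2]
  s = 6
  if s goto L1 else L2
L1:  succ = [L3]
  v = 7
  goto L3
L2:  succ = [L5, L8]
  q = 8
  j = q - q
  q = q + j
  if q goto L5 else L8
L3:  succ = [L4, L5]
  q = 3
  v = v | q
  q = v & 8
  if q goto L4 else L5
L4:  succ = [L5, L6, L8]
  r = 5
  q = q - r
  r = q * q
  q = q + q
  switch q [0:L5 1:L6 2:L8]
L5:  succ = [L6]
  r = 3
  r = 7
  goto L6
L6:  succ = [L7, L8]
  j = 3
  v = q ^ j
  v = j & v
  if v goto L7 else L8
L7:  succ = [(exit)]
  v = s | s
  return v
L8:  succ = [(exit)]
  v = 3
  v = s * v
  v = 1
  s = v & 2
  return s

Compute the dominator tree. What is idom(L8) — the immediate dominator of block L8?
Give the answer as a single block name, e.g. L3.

Answer: L0

Analysis:
idom tree: L1←L0 L2←L0 L3←L1 L4←L3 L5←L0 L6←L0 L7←L6 L8←L0
Dom at joins:
  L5: preds {L2,L3,L4}: {L0,L2} ∩ {L0,L1,L3} ∩ {L0,L1,L3,L4} = {L0}; idom=L0
  L6: preds {L4,L5}: {L0,L1,L3,L4} ∩ {L0,L5} = {L0}; idom=L0
  L8: preds {L2,L4,L6}: {L0,L2} ∩ {L0,L1,L3,L4} ∩ {L0,L6} = {L0}; idom=L0

idom(L8) = L0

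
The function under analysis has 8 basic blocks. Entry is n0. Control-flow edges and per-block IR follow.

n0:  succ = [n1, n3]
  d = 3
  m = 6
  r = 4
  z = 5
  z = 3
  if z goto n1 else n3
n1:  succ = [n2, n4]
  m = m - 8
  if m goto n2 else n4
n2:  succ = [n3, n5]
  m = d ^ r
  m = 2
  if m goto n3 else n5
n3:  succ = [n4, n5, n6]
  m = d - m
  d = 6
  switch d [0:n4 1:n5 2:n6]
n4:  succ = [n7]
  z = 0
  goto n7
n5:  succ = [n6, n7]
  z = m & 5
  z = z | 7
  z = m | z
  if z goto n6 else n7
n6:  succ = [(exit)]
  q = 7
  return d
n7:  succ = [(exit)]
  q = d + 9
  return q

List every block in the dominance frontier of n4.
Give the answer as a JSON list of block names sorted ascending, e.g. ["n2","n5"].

Answer: ["n7"]

Working:
idom tree: n1←n0 n2←n1 n3←n0 n4←n0 n5←n0 n6←n0 n7←n0
Dom∩ at merges:
  n3: preds {n0,n2}: {n0} ∩ {n0,n1,n2} = {n0}; idom=n0
  n4: preds {n1,n3}: {n0,n1} ∩ {n0,n3} = {n0}; idom=n0
  n5: preds {n2,n3}: {n0,n1,n2} ∩ {n0,n3} = {n0}; idom=n0
  n6: preds {n3,n5}: {n0,n3} ∩ {n0,n5} = {n0}; idom=n0
  n7: preds {n4,n5}: {n0,n4} ∩ {n0,n5} = {n0}; idom=n0

DF walk-up:
  n3←n0: walk · to n0
  n3←n2: walk n2→n1 to n0
  n4←n1: walk n1 to n0
  n4←n3: walk n3 to n0
  n5←n2: walk n2→n1 to n0
  n5←n3: walk n3 to n0
  n6←n3: walk n3 to n0
  n6←n5: walk n5 to n0
  n7←n4: walk n4 to n0
  n7←n5: walk n5 to n0
  n0 → ∅
  n1 → {n3,n4,n5}
  n2 → {n3,n5}
  n3 → {n4,n5,n6}
  n4 → {n7}
  n5 → {n6,n7}
  n6 → ∅
  n7 → ∅

DF(n4) = ["n7"]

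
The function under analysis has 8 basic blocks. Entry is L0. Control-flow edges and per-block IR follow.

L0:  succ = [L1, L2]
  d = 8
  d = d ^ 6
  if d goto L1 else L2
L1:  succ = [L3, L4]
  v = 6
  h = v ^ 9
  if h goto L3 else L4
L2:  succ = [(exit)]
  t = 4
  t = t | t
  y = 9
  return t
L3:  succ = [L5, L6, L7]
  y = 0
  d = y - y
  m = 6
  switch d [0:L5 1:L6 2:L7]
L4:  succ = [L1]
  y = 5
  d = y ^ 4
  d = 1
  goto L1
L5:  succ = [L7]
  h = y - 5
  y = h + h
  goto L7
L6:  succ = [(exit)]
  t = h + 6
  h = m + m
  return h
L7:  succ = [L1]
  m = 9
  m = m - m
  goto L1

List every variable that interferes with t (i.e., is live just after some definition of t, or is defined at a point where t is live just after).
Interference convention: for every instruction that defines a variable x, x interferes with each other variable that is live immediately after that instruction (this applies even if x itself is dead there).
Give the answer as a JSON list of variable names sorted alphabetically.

Answer: ["m", "y"]

Derivation:
Per-block:
  L0: def={d} ue=∅
  L1: def={h,v} ue=∅
  L2: def={t,y} ue=∅
  L3: def={d,m,y} ue=∅
  L4: def={d,y} ue=∅
  L5: def={h,y} ue={y}
  L6: def={h,t} ue={h,m}
  L7: def={m} ue=∅

Live sets:
  live L0: ∅→∅
  live L1: ∅→{h}
  live L2: ∅→∅
  live L3: {h}→{h,m,y}
  live L4: ∅→∅
  live L5: {y}→∅
  live L6: {h,m}→∅
  live L7: ∅→∅

Conflict graph:
  d — {h,m,y}
  h — {d,m,y}
  m — {d,h,t,y}
  t — {m,y}
  v — ∅
  y — {d,h,m,t}

N(t) = ["m", "y"]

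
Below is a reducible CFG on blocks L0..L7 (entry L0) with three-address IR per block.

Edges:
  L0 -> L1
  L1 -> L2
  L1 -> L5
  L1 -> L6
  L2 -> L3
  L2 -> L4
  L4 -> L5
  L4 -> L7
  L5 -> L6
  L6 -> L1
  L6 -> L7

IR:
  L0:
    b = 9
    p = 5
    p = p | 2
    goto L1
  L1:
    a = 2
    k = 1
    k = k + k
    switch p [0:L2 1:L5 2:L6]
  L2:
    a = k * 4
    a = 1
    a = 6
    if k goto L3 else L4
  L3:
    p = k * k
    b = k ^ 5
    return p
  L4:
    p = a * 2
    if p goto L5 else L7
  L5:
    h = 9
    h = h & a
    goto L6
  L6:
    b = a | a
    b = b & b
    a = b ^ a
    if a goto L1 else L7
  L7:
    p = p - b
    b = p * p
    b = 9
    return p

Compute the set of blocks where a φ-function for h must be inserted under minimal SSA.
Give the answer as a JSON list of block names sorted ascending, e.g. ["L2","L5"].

idom tree: L1←L0 L2←L1 L3←L2 L4←L2 L5←L1 L6←L1 L7←L1
Dom at joins:
  L1: preds {L0,L6}: {L0} ∩ {L0,L1,L6} = {L0}; idom=L0
  L5: preds {L1,L4}: {L0,L1} ∩ {L0,L1,L2,L4} = {L0,L1}; idom=L1
  L6: preds {L1,L5}: {L0,L1} ∩ {L0,L1,L5} = {L0,L1}; idom=L1
  L7: preds {L4,L6}: {L0,L1,L2,L4} ∩ {L0,L1,L6} = {L0,L1}; idom=L1

DF walk-up:
  join L1 pred L0: · stop@L0
  join L1 pred L6: L6→L1 stop@L0
  join L5 pred L1: · stop@L1
  join L5 pred L4: L4→L2 stop@L1
  join L6 pred L1: · stop@L1
  join L6 pred L5: L5 stop@L1
  join L7 pred L4: L4→L2 stop@L1
  join L7 pred L6: L6 stop@L1
  L0 → ∅
  L1 → {L1}
  L2 → {L5,L7}
  L3 → ∅
  L4 → {L5,L7}
  L5 → {L6}
  L6 → {L1,L7}
  L7 → ∅

φ for h: defs {L5}
  DF⁺ = {L1,L6,L7}

Answer: ["L1", "L6", "L7"]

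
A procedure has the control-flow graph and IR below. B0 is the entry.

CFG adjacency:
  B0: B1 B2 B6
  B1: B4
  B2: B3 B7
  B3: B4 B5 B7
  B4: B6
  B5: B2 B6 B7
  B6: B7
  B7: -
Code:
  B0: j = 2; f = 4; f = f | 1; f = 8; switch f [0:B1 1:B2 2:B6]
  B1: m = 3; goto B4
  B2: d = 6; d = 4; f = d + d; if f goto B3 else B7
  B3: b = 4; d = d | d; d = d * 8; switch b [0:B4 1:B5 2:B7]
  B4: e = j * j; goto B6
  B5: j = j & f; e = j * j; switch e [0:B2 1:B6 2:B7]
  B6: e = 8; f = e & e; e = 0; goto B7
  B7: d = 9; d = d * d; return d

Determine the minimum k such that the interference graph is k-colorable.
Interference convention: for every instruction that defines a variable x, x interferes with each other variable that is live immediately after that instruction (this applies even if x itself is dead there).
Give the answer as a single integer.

Per-block:
  B0: def={f,j} ue=∅
  B1: def={m} ue=∅
  B2: def={d,f} ue=∅
  B3: def={b,d} ue={d}
  B4: def={e} ue={j}
  B5: def={e,j} ue={f,j}
  B6: def={e,f} ue=∅
  B7: def={d} ue=∅

Live sets:
  B0: in=∅ out={j}
  B1: in={j} out={j}
  B2: in={j} out={d,f,j}
  B3: in={d,f,j} out={f,j}
  B4: in={j} out=∅
  B5: in={f,j} out={j}
  B6: in=∅ out=∅
  B7: in=∅ out=∅

Conflict graph:
  b↔{d,f,j}
  d↔{b,f,j}
  e↔{j}
  f↔{b,d,j}
  j↔{b,d,e,f,m}
  m↔{j}

Chromatic number:
  {b,d,f,j} pairwise interfere (4-clique) ⇒ χ ≥ 4
  assign b→c1 d→c2 e→c1 f→c3 j→c0 m→c1 — no edge inside a register ⇒ χ ≤ 4
  χ = 4

Answer: 4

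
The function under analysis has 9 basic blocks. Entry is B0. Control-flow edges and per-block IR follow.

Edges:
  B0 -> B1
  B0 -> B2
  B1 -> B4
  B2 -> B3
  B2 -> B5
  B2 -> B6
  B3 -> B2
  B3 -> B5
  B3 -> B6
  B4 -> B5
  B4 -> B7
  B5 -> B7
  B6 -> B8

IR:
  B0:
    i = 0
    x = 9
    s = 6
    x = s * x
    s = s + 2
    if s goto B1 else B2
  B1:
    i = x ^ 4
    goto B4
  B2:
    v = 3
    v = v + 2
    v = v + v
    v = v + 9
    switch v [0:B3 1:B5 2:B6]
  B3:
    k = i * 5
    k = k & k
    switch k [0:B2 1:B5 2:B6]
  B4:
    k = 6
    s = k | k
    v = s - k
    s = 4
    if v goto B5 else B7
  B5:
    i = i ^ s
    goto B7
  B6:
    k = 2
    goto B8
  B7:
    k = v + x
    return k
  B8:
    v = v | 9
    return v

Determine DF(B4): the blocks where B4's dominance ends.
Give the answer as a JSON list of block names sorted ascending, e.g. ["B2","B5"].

Answer: ["B5", "B7"]

Analysis:
idom tree: B1←B0 B2←B0 B3←B2 B4←B1 B5←B0 B6←B2 B7←B0 B8←B6
Join-block Dom:
  B2: preds {B0,B3}: {B0} ∩ {B0,B2,B3} = {B0}; idom=B0
  B5: preds {B2,B3,B4}: {B0,B2} ∩ {B0,B2,B3} ∩ {B0,B1,B4} = {B0}; idom=B0
  B6: preds {B2,B3}: {B0,B2} ∩ {B0,B2,B3} = {B0,B2}; idom=B2
  B7: preds {B4,B5}: {B0,B1,B4} ∩ {B0,B5} = {B0}; idom=B0

Frontier:
  join B2 pred B0: · stop@B0
  join B2 pred B3: B3→B2 stop@B0
  join B5 pred B2: B2 stop@B0
  join B5 pred B3: B3→B2 stop@B0
  join B5 pred B4: B4→B1 stop@B0
  join B6 pred B2: · stop@B2
  join B6 pred B3: B3 stop@B2
  join B7 pred B4: B4→B1 stop@B0
  join B7 pred B5: B5 stop@B0
  B0 → ∅
  B1 → {B5,B7}
  B2 → {B2,B5}
  B3 → {B2,B5,B6}
  B4 → {B5,B7}
  B5 → {B7}
  B6 → ∅
  B7 → ∅
  B8 → ∅

DF(B4) = ["B5", "B7"]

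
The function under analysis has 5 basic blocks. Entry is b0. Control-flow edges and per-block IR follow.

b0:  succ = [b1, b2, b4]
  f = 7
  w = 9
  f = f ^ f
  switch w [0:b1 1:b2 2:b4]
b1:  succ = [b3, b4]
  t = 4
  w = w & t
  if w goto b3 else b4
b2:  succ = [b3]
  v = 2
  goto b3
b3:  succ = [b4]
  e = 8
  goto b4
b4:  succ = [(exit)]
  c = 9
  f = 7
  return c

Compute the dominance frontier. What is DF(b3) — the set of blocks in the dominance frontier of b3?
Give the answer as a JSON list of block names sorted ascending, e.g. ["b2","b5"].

Answer: ["b4"]

Derivation:
idom tree: b1←b0 b2←b0 b3←b0 b4←b0
Dom∩ at merges:
  b3: preds {b1,b2}: {b0,b1} ∩ {b0,b2} = {b0}; idom=b0
  b4: preds {b0,b1,b3}: {b0} ∩ {b0,b1} ∩ {b0,b3} = {b0}; idom=b0

Frontier:
  join b3 pred b1: b1 stop@b0
  join b3 pred b2: b2 stop@b0
  join b4 pred b0: · stop@b0
  join b4 pred b1: b1 stop@b0
  join b4 pred b3: b3 stop@b0
  b0: DF=∅
  b1: DF={b3,b4}
  b2: DF={b3}
  b3: DF={b4}
  b4: DF=∅

DF(b3) = ["b4"]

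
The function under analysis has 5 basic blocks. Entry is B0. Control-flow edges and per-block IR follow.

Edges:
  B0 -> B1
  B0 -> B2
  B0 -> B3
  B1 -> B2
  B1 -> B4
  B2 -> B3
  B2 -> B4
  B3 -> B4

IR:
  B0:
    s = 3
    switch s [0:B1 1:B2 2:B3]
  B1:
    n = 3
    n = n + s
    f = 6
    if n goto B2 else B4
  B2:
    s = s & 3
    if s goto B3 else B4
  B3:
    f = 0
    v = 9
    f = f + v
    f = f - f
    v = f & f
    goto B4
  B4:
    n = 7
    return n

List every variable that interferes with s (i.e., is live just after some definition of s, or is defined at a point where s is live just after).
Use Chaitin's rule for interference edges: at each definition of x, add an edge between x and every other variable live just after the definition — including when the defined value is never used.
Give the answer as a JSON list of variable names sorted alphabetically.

Answer: ["f", "n"]

Working:
def/use:
  B0 def {s} use ∅
  B1 def {f,n} use {s}
  B2 def {s} use {s}
  B3 def {f,v} use ∅
  B4 def {n} use ∅

Backward fixpoint:
  live B0: ∅→{s}
  live B1: {s}→{s}
  live B2: {s}→∅
  live B3: ∅→∅
  live B4: ∅→∅

Conflict graph:
  f: {n,s,v}
  n: {f,s}
  s: {f,n}
  v: {f}

N(s) = ["f", "n"]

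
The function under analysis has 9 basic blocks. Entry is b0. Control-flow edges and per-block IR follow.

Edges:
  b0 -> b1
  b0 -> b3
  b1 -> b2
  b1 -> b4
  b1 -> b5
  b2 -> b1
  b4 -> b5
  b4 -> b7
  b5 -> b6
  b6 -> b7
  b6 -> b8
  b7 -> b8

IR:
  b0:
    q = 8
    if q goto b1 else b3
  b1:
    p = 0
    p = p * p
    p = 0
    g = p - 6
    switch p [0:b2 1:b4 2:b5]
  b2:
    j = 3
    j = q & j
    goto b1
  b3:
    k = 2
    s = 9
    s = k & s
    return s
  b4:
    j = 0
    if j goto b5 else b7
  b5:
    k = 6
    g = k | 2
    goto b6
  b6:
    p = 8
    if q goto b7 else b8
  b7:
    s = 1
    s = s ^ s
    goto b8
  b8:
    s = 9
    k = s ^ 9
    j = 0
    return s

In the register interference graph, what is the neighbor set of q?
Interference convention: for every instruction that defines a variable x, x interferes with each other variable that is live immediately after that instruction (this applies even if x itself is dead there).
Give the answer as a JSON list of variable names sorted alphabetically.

Per-block:
  b0 def {q} use ∅
  b1 def {g,p} use ∅
  b2 def {j} use {q}
  b3 def {k,s} use ∅
  b4 def {j} use ∅
  b5 def {g,k} use ∅
  b6 def {p} use {q}
  b7 def {s} use ∅
  b8 def {j,k,s} use ∅

Backward fixpoint:
  b0 li=∅ lo={q}
  b1 li={q} lo={q}
  b2 li={q} lo={q}
  b3 li=∅ lo=∅
  b4 li={q} lo={q}
  b5 li={q} lo={q}
  b6 li={q} lo=∅
  b7 li=∅ lo=∅
  b8 li=∅ lo=∅

Interfere edges:
  g↔{p,q}
  j↔{q,s}
  k↔{q,s}
  p↔{g,q}
  q↔{g,j,k,p}
  s↔{j,k}

N(q) = ["g", "j", "k", "p"]

Answer: ["g", "j", "k", "p"]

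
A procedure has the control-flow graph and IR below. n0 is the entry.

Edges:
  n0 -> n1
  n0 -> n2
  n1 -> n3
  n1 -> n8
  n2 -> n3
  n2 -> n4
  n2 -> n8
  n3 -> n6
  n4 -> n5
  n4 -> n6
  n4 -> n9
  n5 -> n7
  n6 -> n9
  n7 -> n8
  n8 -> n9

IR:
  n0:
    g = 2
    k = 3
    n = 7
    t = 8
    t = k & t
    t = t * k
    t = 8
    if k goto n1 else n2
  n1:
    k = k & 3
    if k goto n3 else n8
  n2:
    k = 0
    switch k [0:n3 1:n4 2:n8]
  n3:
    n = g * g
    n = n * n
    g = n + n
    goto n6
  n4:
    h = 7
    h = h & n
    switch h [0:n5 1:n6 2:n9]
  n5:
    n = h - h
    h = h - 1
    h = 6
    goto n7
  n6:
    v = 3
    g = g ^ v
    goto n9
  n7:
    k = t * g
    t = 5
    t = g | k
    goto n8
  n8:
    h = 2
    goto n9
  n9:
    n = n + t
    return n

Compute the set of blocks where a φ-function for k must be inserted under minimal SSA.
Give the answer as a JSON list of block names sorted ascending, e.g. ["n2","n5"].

idom tree: n1←n0 n2←n0 n3←n0 n4←n2 n5←n4 n6←n0 n7←n5 n8←n0 n9←n0
Join-block Dom:
  n3: preds {n1,n2}: {n0,n1} ∩ {n0,n2} = {n0}; idom=n0
  n6: preds {n3,n4}: {n0,n3} ∩ {n0,n2,n4} = {n0}; idom=n0
  n8: preds {n1,n2,n7}: {n0,n1} ∩ {n0,n2} ∩ {n0,n2,n4,n5,n7} = {n0}; idom=n0
  n9: preds {n4,n6,n8}: {n0,n2,n4} ∩ {n0,n6} ∩ {n0,n8} = {n0}; idom=n0

Frontier:
  join n3 pred n1: n1 stop@n0
  join n3 pred n2: n2 stop@n0
  join n6 pred n3: n3 stop@n0
  join n6 pred n4: n4→n2 stop@n0
  join n8 pred n1: n1 stop@n0
  join n8 pred n2: n2 stop@n0
  join n8 pred n7: n7→n5→n4→n2 stop@n0
  join n9 pred n4: n4→n2 stop@n0
  join n9 pred n6: n6 stop@n0
  join n9 pred n8: n8 stop@n0
  n0 → ∅
  n1 → {n3,n8}
  n2 → {n3,n6,n8,n9}
  n3 → {n6}
  n4 → {n6,n8,n9}
  n5 → {n8}
  n6 → {n9}
  n7 → {n8}
  n8 → {n9}
  n9 → ∅

φ for k: defs {n0,n1,n2,n7}
  DF⁺ = {n3,n6,n8,n9}

Answer: ["n3", "n6", "n8", "n9"]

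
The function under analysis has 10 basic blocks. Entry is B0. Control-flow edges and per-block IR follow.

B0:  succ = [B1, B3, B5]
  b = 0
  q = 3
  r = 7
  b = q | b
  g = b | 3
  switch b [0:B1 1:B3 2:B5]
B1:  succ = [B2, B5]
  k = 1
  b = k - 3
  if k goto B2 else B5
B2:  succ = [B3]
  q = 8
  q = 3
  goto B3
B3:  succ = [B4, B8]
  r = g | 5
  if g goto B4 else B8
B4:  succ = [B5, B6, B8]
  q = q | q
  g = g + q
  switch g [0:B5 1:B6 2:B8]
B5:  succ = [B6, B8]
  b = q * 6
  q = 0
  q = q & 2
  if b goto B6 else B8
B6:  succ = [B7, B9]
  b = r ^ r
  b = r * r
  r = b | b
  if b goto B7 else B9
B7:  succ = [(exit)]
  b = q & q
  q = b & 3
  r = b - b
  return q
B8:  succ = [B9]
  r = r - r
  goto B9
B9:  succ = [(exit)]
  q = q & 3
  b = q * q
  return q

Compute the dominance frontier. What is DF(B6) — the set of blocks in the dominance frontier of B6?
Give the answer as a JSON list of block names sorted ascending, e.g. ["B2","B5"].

Answer: ["B9"]

Analysis:
idom tree: B1←B0 B2←B1 B3←B0 B4←B3 B5←B0 B6←B0 B7←B6 B8←B0 B9←B0
Dom∩ at merges:
  B3: preds {B0,B2}: {B0} ∩ {B0,B1,B2} = {B0}; idom=B0
  B5: preds {B0,B1,B4}: {B0} ∩ {B0,B1} ∩ {B0,B3,B4} = {B0}; idom=B0
  B6: preds {B4,B5}: {B0,B3,B4} ∩ {B0,B5} = {B0}; idom=B0
  B8: preds {B3,B4,B5}: {B0,B3} ∩ {B0,B3,B4} ∩ {B0,B5} = {B0}; idom=B0
  B9: preds {B6,B8}: {B0,B6} ∩ {B0,B8} = {B0}; idom=B0

DF derivation:
  B3←B0: walk · to B0
  B3←B2: walk B2→B1 to B0
  B5←B0: walk · to B0
  B5←B1: walk B1 to B0
  B5←B4: walk B4→B3 to B0
  B6←B4: walk B4→B3 to B0
  B6←B5: walk B5 to B0
  B8←B3: walk B3 to B0
  B8←B4: walk B4→B3 to B0
  B8←B5: walk B5 to B0
  B9←B6: walk B6 to B0
  B9←B8: walk B8 to B0
  B0: DF=∅
  B1: DF={B3,B5}
  B2: DF={B3}
  B3: DF={B5,B6,B8}
  B4: DF={B5,B6,B8}
  B5: DF={B6,B8}
  B6: DF={B9}
  B7: DF=∅
  B8: DF={B9}
  B9: DF=∅

DF(B6) = ["B9"]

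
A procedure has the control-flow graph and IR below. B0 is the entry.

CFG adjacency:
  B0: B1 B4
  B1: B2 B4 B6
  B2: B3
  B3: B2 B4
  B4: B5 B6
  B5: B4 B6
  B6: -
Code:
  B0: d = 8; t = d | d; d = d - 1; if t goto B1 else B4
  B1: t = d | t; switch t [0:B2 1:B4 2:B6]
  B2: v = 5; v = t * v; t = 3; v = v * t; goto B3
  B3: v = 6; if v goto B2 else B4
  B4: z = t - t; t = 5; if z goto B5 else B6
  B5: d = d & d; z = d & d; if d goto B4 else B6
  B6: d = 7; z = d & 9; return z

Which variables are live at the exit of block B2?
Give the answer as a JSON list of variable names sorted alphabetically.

Answer: ["d", "t"]

Derivation:
Per-block:
  B0 def {d,t} use ∅
  B1 def {t} use {d,t}
  B2 def {t,v} use {t}
  B3 def {v} use ∅
  B4 def {t,z} use {t}
  B5 def {d,z} use {d}
  B6 def {d,z} use ∅

Live sets:
  B0 li=∅ lo={d,t}
  B1 li={d,t} lo={d,t}
  B2 li={d,t} lo={d,t}
  B3 li={d,t} lo={d,t}
  B4 li={d,t} lo={d,t}
  B5 li={d,t} lo={d,t}
  B6 li=∅ lo=∅

live-out(B2) = ["d", "t"]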